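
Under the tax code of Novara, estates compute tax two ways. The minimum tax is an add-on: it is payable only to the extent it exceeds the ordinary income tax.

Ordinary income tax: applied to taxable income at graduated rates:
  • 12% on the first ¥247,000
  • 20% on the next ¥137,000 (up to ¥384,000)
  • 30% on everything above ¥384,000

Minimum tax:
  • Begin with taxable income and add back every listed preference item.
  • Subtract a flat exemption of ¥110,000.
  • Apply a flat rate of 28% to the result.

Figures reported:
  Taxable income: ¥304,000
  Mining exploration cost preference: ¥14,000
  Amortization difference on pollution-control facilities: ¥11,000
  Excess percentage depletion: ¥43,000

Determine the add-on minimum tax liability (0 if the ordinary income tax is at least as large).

¥32,320

Ordinary income tax:
  ¥247,000 × 12% = ¥29,640
  ¥57,000 × 20% = ¥11,400
  → ¥41,040

Minimum tax:
  Adjusted income: ¥304,000 + ¥14,000 + ¥11,000 + ¥43,000 = ¥372,000
  Less exemption ¥110,000 → base ¥262,000
  ¥262,000 × 28% = ¥73,360

Excess of minimum tax over ordinary income tax: ¥73,360 − ¥41,040 = ¥32,320.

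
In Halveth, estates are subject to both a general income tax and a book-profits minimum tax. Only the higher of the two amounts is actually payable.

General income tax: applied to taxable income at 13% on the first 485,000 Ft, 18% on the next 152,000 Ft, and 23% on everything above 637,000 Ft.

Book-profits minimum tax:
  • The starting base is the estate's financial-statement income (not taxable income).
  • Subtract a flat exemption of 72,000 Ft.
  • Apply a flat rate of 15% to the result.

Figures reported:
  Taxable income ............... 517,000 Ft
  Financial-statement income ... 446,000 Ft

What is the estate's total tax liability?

68,810 Ft

Book-profits minimum tax:
  Base (financial-statement income): 446,000 Ft
  Less exemption 72,000 Ft → base 374,000 Ft
  374,000 Ft × 15% = 56,100 Ft

General income tax:
  485,000 Ft × 13% = 63,050 Ft
  32,000 Ft × 18% = 5,760 Ft
  → 68,810 Ft

68,810 Ft > 56,100 Ft, so the general income tax governs.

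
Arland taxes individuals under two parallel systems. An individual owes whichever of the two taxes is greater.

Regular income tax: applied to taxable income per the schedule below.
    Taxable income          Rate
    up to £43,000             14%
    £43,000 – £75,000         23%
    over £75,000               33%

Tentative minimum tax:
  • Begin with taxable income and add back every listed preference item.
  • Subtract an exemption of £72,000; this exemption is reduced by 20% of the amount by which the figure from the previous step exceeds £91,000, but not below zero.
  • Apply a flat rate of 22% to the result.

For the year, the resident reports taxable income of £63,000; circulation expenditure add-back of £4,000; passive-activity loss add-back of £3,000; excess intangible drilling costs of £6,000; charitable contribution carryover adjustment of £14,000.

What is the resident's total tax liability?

Tentative minimum tax:
  Adjusted income: £63,000 + £4,000 + £3,000 + £6,000 + £14,000 = £90,000
  Exemption: £90,000 ≤ £91,000, so full £72,000 applies
  Base: £90,000 − £72,000 = £18,000
  £18,000 × 22% = £3,960

Regular income tax:
  £43,000 × 14% = £6,020
  £20,000 × 23% = £4,600
  → £10,620

£10,620 > £3,960, so the regular income tax governs.

£10,620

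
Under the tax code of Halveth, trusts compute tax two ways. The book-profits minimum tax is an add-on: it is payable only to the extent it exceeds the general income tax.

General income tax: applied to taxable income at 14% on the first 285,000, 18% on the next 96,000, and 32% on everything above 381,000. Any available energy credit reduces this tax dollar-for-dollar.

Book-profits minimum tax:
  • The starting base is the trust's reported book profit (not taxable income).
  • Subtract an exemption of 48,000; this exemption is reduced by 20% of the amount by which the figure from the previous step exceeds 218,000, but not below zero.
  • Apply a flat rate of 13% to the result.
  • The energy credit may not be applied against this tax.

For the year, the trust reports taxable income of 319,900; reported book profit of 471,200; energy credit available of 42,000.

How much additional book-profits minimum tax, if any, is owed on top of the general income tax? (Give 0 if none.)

Book-profits minimum tax:
  Base (reported book profit): 471,200
  Exemption: 20% × (471,200 − 218,000) = 50,640 ≥ 48,000, so the exemption is fully phased out
  Base: 471,200 − 0 = 471,200
  471,200 × 13% = 61,256

General income tax:
  285,000 × 14% = 39,900
  34,900 × 18% = 6,282
  → 46,182
  Less energy credit 42,000 → 4,182

Excess of book-profits minimum tax over general income tax: 61,256 − 4,182 = 57,074.

57,074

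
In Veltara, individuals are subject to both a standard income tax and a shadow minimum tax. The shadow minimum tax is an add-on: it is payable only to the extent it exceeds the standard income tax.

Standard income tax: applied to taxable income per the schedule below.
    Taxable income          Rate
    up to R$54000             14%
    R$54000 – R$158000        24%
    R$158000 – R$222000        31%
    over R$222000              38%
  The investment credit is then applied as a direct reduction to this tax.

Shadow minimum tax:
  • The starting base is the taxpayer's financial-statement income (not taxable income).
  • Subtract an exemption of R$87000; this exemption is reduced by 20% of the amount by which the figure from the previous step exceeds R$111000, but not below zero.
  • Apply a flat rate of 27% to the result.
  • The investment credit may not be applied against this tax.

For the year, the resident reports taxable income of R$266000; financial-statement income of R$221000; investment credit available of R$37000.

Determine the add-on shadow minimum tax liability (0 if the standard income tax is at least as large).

R$10040

Shadow minimum tax:
  Base (financial-statement income): R$221000
  Exemption: R$87000 − 20% × (R$221000 − R$111000) = R$87000 − R$22000 = R$65000
  Base: R$221000 − R$65000 = R$156000
  R$156000 × 27% = R$42120

Standard income tax:
  R$54000 × 14% = R$7560
  R$104000 × 24% = R$24960
  R$64000 × 31% = R$19840
  R$44000 × 38% = R$16720
  → R$69080
  Less investment credit R$37000 → R$32080

Excess of shadow minimum tax over standard income tax: R$42120 − R$32080 = R$10040.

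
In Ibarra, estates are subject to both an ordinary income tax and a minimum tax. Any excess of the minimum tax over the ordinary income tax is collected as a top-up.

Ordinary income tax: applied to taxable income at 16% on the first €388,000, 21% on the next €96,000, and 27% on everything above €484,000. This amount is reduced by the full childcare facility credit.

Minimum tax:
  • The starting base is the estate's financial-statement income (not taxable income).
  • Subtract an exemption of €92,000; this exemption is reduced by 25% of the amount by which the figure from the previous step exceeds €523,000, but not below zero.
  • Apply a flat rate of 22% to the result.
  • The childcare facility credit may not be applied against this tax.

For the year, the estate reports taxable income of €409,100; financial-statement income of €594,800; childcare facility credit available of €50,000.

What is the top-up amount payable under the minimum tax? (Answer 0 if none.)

Ordinary income tax:
  €388,000 × 16% = €62,080
  €21,100 × 21% = €4,431
  → €66,511
  Less childcare facility credit €50,000 → €16,511

Minimum tax:
  Base (financial-statement income): €594,800
  Exemption: €92,000 − 25% × (€594,800 − €523,000) = €92,000 − €17,950 = €74,050
  Base: €594,800 − €74,050 = €520,750
  €520,750 × 22% = €114,565

Excess of minimum tax over ordinary income tax: €114,565 − €16,511 = €98,054.

€98,054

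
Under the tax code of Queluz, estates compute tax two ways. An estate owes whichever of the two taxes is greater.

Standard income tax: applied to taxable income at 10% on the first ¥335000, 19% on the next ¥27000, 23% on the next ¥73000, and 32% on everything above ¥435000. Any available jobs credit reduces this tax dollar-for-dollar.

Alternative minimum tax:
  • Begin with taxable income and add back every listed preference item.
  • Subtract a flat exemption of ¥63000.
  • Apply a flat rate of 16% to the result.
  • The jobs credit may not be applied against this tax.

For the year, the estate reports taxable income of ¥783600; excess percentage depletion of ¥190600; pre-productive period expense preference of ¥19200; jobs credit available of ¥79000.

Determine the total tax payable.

Alternative minimum tax:
  Adjusted income: ¥783600 + ¥190600 + ¥19200 = ¥993400
  Less exemption ¥63000 → base ¥930400
  ¥930400 × 16% = ¥148864

Standard income tax:
  ¥335000 × 10% = ¥33500
  ¥27000 × 19% = ¥5130
  ¥73000 × 23% = ¥16790
  ¥348600 × 32% = ¥111552
  → ¥166972
  Less jobs credit ¥79000 → ¥87972

¥148864 > ¥87972, so the alternative minimum tax is the binding amount.

¥148864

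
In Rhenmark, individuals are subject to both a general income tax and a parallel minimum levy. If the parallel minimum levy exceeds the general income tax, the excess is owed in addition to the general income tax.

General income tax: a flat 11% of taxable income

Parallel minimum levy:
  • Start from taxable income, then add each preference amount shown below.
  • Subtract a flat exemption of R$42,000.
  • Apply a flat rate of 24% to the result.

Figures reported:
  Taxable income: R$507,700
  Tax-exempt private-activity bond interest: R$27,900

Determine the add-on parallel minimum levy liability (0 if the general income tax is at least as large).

Parallel minimum levy:
  Adjusted income: R$507,700 + R$27,900 = R$535,600
  Less exemption R$42,000 → base R$493,600
  R$493,600 × 24% = R$118,464

General income tax:
  R$507,700 × 11% = R$55,847

Excess of parallel minimum levy over general income tax: R$118,464 − R$55,847 = R$62,617.

R$62,617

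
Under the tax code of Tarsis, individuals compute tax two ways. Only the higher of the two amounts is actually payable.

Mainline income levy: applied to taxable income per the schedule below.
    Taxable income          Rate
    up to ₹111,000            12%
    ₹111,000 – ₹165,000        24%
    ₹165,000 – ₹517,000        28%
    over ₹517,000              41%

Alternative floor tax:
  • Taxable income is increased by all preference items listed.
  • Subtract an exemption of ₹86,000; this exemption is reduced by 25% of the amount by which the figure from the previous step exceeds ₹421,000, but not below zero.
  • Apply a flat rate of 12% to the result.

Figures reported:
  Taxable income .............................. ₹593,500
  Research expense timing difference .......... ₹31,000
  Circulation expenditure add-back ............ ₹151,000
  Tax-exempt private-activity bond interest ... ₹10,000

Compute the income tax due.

₹156,205

Alternative floor tax:
  Adjusted income: ₹593,500 + ₹31,000 + ₹151,000 + ₹10,000 = ₹785,500
  Exemption: 25% × (₹785,500 − ₹421,000) = ₹91,125 ≥ ₹86,000, so the exemption is fully phased out
  Base: ₹785,500 − ₹0 = ₹785,500
  ₹785,500 × 12% = ₹94,260

Mainline income levy:
  ₹111,000 × 12% = ₹13,320
  ₹54,000 × 24% = ₹12,960
  ₹352,000 × 28% = ₹98,560
  ₹76,500 × 41% = ₹31,365
  → ₹156,205

₹156,205 > ₹94,260, so the mainline income levy governs.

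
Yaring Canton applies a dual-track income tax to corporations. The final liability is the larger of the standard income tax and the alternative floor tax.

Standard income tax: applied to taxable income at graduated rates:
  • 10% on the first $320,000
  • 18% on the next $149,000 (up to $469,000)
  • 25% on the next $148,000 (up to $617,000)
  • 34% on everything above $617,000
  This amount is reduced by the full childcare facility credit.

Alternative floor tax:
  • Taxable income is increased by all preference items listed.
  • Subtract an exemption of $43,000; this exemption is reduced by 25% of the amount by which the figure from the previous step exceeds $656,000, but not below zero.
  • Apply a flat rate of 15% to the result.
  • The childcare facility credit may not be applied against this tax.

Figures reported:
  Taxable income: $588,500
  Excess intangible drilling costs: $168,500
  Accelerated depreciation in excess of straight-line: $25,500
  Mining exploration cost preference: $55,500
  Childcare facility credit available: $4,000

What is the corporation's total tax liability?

$125,700

Standard income tax:
  $320,000 × 10% = $32,000
  $149,000 × 18% = $26,820
  $119,500 × 25% = $29,875
  → $88,695
  Less childcare facility credit $4,000 → $84,695

Alternative floor tax:
  Adjusted income: $588,500 + $168,500 + $25,500 + $55,500 = $838,000
  Exemption: 25% × ($838,000 − $656,000) = $45,500 ≥ $43,000, so the exemption is fully phased out
  Base: $838,000 − $0 = $838,000
  $838,000 × 15% = $125,700

$125,700 > $84,695, so the alternative floor tax is the binding amount.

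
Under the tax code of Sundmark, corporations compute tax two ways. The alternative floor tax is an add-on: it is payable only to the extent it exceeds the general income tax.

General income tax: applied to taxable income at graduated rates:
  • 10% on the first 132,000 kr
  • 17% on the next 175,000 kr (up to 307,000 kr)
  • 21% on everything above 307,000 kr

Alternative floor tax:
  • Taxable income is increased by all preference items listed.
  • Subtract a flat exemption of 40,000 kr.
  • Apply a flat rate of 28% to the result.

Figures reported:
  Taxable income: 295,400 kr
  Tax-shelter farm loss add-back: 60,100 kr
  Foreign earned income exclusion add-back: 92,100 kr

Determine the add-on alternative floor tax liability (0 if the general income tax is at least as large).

73,150 kr

General income tax:
  132,000 kr × 10% = 13,200 kr
  163,400 kr × 17% = 27,778 kr
  → 40,978 kr

Alternative floor tax:
  Adjusted income: 295,400 kr + 60,100 kr + 92,100 kr = 447,600 kr
  Less exemption 40,000 kr → base 407,600 kr
  407,600 kr × 28% = 114,128 kr

Excess of alternative floor tax over general income tax: 114,128 kr − 40,978 kr = 73,150 kr.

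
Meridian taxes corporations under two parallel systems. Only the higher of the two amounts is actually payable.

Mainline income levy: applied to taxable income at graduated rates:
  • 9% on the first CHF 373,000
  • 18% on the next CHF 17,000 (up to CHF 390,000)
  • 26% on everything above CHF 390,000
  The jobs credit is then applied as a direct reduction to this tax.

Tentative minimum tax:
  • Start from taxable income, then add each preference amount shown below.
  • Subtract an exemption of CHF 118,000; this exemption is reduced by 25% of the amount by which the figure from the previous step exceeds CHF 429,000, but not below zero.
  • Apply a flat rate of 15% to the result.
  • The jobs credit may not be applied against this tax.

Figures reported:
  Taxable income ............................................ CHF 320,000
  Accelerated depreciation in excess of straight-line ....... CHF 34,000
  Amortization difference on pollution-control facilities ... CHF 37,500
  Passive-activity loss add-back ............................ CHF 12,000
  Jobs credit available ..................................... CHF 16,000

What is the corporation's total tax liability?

Mainline income levy:
  CHF 320,000 × 9% = CHF 28,800
  Less jobs credit CHF 16,000 → CHF 12,800

Tentative minimum tax:
  Adjusted income: CHF 320,000 + CHF 34,000 + CHF 37,500 + CHF 12,000 = CHF 403,500
  Exemption: CHF 403,500 ≤ CHF 429,000, so full CHF 118,000 applies
  Base: CHF 403,500 − CHF 118,000 = CHF 285,500
  CHF 285,500 × 15% = CHF 42,825

CHF 42,825 > CHF 12,800, so the tentative minimum tax is the binding amount.

CHF 42,825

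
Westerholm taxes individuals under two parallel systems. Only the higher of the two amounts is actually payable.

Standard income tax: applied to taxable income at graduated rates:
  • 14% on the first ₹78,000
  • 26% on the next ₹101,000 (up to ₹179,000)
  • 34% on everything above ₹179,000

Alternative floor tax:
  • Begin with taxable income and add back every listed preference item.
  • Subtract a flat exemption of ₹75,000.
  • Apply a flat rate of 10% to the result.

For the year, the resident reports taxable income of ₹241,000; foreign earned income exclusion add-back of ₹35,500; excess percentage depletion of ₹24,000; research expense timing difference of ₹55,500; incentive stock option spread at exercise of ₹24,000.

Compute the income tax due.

Standard income tax:
  ₹78,000 × 14% = ₹10,920
  ₹101,000 × 26% = ₹26,260
  ₹62,000 × 34% = ₹21,080
  → ₹58,260

Alternative floor tax:
  Adjusted income: ₹241,000 + ₹35,500 + ₹24,000 + ₹55,500 + ₹24,000 = ₹380,000
  Less exemption ₹75,000 → base ₹305,000
  ₹305,000 × 10% = ₹30,500

₹58,260 > ₹30,500, so the standard income tax governs.

₹58,260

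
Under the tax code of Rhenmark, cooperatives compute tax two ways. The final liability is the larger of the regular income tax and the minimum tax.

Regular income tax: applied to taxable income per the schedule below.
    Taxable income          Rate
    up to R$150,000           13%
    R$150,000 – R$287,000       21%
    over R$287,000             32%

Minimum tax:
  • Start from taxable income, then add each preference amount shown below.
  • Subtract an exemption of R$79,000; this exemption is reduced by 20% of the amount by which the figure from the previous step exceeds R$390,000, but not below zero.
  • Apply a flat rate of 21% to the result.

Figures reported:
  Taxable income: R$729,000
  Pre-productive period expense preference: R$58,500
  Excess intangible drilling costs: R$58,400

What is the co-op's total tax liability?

R$189,710

Regular income tax:
  R$150,000 × 13% = R$19,500
  R$137,000 × 21% = R$28,770
  R$442,000 × 32% = R$141,440
  → R$189,710

Minimum tax:
  Adjusted income: R$729,000 + R$58,500 + R$58,400 = R$845,900
  Exemption: 20% × (R$845,900 − R$390,000) = R$91,180 ≥ R$79,000, so the exemption is fully phased out
  Base: R$845,900 − R$0 = R$845,900
  R$845,900 × 21% = R$177,639

R$189,710 > R$177,639, so the regular income tax governs.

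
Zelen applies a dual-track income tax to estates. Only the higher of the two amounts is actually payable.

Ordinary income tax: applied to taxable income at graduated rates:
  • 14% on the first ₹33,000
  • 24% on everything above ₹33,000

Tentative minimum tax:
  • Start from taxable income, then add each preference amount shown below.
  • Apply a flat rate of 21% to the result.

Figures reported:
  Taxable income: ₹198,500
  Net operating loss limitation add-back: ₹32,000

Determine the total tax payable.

Ordinary income tax:
  ₹33,000 × 14% = ₹4,620
  ₹165,500 × 24% = ₹39,720
  → ₹44,340

Tentative minimum tax:
  Adjusted income: ₹198,500 + ₹32,000 = ₹230,500
  ₹230,500 × 21% = ₹48,405

₹48,405 > ₹44,340, so the tentative minimum tax is the binding amount.

₹48,405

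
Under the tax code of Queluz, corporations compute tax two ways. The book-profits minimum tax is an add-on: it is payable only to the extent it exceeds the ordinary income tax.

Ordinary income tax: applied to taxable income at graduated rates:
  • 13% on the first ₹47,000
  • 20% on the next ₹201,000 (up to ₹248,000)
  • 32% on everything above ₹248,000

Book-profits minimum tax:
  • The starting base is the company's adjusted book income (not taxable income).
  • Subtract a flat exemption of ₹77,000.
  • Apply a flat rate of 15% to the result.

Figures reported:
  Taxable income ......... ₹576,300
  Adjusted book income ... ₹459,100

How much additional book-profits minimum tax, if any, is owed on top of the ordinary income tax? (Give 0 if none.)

Book-profits minimum tax:
  Base (adjusted book income): ₹459,100
  Less exemption ₹77,000 → base ₹382,100
  ₹382,100 × 15% = ₹57,315

Ordinary income tax:
  ₹47,000 × 13% = ₹6,110
  ₹201,000 × 20% = ₹40,200
  ₹328,300 × 32% = ₹105,056
  → ₹151,366

₹57,315 ≤ ₹151,366, so no add-on is due.

₹0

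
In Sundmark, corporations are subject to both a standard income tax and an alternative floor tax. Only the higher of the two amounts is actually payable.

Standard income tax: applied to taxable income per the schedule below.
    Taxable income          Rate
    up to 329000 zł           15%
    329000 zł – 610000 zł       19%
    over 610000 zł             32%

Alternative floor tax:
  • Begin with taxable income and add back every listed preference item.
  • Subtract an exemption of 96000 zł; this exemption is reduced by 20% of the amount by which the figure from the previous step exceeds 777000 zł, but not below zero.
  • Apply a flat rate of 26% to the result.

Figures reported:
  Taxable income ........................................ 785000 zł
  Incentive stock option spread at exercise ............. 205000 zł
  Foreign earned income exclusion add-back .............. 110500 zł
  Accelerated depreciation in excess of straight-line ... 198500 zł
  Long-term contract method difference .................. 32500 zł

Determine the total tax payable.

Alternative floor tax:
  Adjusted income: 785000 zł + 205000 zł + 110500 zł + 198500 zł + 32500 zł = 1331500 zł
  Exemption: 20% × (1331500 zł − 777000 zł) = 110900 zł ≥ 96000 zł, so the exemption is fully phased out
  Base: 1331500 zł − 0 zł = 1331500 zł
  1331500 zł × 26% = 346190 zł

Standard income tax:
  329000 zł × 15% = 49350 zł
  281000 zł × 19% = 53390 zł
  175000 zł × 32% = 56000 zł
  → 158740 zł

346190 zł > 158740 zł, so the alternative floor tax is the binding amount.

346190 zł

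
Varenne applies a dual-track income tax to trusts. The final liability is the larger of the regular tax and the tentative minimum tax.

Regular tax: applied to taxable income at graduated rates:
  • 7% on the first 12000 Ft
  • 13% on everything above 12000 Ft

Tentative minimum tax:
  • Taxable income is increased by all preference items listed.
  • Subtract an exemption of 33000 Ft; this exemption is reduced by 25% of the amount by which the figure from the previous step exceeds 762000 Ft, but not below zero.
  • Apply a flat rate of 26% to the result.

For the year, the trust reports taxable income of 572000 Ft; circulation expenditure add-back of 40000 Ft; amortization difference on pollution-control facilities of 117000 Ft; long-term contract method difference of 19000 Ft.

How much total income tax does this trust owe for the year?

185900 Ft

Regular tax:
  12000 Ft × 7% = 840 Ft
  560000 Ft × 13% = 72800 Ft
  → 73640 Ft

Tentative minimum tax:
  Adjusted income: 572000 Ft + 40000 Ft + 117000 Ft + 19000 Ft = 748000 Ft
  Exemption: 748000 Ft ≤ 762000 Ft, so full 33000 Ft applies
  Base: 748000 Ft − 33000 Ft = 715000 Ft
  715000 Ft × 26% = 185900 Ft

185900 Ft > 73640 Ft, so the tentative minimum tax is the binding amount.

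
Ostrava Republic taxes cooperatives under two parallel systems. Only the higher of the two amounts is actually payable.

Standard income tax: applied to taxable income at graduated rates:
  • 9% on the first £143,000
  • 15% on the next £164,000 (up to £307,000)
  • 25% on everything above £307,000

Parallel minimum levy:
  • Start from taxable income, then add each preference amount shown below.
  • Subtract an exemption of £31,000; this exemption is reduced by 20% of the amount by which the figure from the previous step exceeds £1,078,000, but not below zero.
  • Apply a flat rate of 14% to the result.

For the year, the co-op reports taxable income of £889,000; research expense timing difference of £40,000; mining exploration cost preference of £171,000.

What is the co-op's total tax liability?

Standard income tax:
  £143,000 × 9% = £12,870
  £164,000 × 15% = £24,600
  £582,000 × 25% = £145,500
  → £182,970

Parallel minimum levy:
  Adjusted income: £889,000 + £40,000 + £171,000 = £1,100,000
  Exemption: £31,000 − 20% × (£1,100,000 − £1,078,000) = £31,000 − £4,400 = £26,600
  Base: £1,100,000 − £26,600 = £1,073,400
  £1,073,400 × 14% = £150,276

£182,970 > £150,276, so the standard income tax governs.

£182,970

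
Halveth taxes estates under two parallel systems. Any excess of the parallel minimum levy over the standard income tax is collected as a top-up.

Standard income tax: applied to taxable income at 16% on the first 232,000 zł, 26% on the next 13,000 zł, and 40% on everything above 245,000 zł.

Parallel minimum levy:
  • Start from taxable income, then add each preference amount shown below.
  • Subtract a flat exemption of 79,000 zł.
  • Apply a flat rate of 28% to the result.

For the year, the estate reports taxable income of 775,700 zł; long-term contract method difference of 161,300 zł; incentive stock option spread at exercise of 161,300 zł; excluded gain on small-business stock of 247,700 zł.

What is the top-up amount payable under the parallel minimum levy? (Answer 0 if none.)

Standard income tax:
  232,000 zł × 16% = 37,120 zł
  13,000 zł × 26% = 3,380 zł
  530,700 zł × 40% = 212,280 zł
  → 252,780 zł

Parallel minimum levy:
  Adjusted income: 775,700 zł + 161,300 zł + 161,300 zł + 247,700 zł = 1,346,000 zł
  Less exemption 79,000 zł → base 1,267,000 zł
  1,267,000 zł × 28% = 354,760 zł

Excess of parallel minimum levy over standard income tax: 354,760 zł − 252,780 zł = 101,980 zł.

101,980 zł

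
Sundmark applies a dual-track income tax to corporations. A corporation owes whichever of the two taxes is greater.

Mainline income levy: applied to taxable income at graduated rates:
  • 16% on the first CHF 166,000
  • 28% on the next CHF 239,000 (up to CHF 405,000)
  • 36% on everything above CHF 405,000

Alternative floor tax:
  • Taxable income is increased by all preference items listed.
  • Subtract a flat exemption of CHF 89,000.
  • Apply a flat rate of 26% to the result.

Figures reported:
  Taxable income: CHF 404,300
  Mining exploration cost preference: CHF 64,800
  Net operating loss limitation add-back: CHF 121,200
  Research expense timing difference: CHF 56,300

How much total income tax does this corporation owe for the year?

CHF 144,976

Alternative floor tax:
  Adjusted income: CHF 404,300 + CHF 64,800 + CHF 121,200 + CHF 56,300 = CHF 646,600
  Less exemption CHF 89,000 → base CHF 557,600
  CHF 557,600 × 26% = CHF 144,976

Mainline income levy:
  CHF 166,000 × 16% = CHF 26,560
  CHF 238,300 × 28% = CHF 66,724
  → CHF 93,284

CHF 144,976 > CHF 93,284, so the alternative floor tax is the binding amount.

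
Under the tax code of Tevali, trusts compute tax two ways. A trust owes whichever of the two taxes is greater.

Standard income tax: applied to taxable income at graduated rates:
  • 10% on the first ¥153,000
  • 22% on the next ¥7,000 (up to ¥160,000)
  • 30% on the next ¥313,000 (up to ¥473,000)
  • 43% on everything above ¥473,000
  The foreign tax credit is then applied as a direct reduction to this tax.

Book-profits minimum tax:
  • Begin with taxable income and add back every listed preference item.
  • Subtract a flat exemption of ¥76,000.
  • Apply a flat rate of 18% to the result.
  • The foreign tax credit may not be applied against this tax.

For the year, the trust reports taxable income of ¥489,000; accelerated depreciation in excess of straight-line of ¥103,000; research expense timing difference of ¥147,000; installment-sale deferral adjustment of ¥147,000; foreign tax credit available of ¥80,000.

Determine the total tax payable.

¥145,800

Standard income tax:
  ¥153,000 × 10% = ¥15,300
  ¥7,000 × 22% = ¥1,540
  ¥313,000 × 30% = ¥93,900
  ¥16,000 × 43% = ¥6,880
  → ¥117,620
  Less foreign tax credit ¥80,000 → ¥37,620

Book-profits minimum tax:
  Adjusted income: ¥489,000 + ¥103,000 + ¥147,000 + ¥147,000 = ¥886,000
  Less exemption ¥76,000 → base ¥810,000
  ¥810,000 × 18% = ¥145,800

¥145,800 > ¥37,620, so the book-profits minimum tax is the binding amount.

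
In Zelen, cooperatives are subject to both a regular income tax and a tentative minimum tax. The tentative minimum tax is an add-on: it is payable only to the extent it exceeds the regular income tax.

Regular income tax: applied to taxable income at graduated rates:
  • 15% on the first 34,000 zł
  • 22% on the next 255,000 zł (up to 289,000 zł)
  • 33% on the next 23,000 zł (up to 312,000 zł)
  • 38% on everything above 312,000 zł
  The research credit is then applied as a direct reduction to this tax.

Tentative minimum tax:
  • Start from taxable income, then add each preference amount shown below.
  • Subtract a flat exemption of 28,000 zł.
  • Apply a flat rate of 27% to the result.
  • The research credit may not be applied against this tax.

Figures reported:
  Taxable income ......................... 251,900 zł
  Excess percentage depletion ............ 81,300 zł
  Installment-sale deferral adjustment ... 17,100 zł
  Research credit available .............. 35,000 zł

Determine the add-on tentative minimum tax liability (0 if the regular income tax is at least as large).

Tentative minimum tax:
  Adjusted income: 251,900 zł + 81,300 zł + 17,100 zł = 350,300 zł
  Less exemption 28,000 zł → base 322,300 zł
  322,300 zł × 27% = 87,021 zł

Regular income tax:
  34,000 zł × 15% = 5,100 zł
  217,900 zł × 22% = 47,938 zł
  → 53,038 zł
  Less research credit 35,000 zł → 18,038 zł

Excess of tentative minimum tax over regular income tax: 87,021 zł − 18,038 zł = 68,983 zł.

68,983 zł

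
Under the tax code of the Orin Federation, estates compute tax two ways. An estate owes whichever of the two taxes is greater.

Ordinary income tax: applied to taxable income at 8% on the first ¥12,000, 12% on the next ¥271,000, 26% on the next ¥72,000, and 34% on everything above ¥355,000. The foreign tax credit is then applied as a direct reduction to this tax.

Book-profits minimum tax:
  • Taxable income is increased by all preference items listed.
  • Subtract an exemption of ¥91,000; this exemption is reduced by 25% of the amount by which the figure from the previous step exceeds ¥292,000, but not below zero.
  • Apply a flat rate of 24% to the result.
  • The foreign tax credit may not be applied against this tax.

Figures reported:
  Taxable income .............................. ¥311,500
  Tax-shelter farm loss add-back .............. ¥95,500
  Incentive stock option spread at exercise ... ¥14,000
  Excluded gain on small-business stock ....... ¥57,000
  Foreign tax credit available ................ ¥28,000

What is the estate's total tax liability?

Book-profits minimum tax:
  Adjusted income: ¥311,500 + ¥95,500 + ¥14,000 + ¥57,000 = ¥478,000
  Exemption: ¥91,000 − 25% × (¥478,000 − ¥292,000) = ¥91,000 − ¥46,500 = ¥44,500
  Base: ¥478,000 − ¥44,500 = ¥433,500
  ¥433,500 × 24% = ¥104,040

Ordinary income tax:
  ¥12,000 × 8% = ¥960
  ¥271,000 × 12% = ¥32,520
  ¥28,500 × 26% = ¥7,410
  → ¥40,890
  Less foreign tax credit ¥28,000 → ¥12,890

¥104,040 > ¥12,890, so the book-profits minimum tax is the binding amount.

¥104,040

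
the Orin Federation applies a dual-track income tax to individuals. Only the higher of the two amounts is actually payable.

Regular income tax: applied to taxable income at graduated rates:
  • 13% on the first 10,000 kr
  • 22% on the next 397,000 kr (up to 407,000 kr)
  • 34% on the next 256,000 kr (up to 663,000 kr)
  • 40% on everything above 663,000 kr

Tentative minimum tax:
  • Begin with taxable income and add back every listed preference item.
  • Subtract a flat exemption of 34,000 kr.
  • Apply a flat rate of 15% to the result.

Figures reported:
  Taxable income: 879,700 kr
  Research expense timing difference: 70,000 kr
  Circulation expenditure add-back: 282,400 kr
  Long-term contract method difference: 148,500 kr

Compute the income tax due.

Regular income tax:
  10,000 kr × 13% = 1,300 kr
  397,000 kr × 22% = 87,340 kr
  256,000 kr × 34% = 87,040 kr
  216,700 kr × 40% = 86,680 kr
  → 262,360 kr

Tentative minimum tax:
  Adjusted income: 879,700 kr + 70,000 kr + 282,400 kr + 148,500 kr = 1,380,600 kr
  Less exemption 34,000 kr → base 1,346,600 kr
  1,346,600 kr × 15% = 201,990 kr

262,360 kr > 201,990 kr, so the regular income tax governs.

262,360 kr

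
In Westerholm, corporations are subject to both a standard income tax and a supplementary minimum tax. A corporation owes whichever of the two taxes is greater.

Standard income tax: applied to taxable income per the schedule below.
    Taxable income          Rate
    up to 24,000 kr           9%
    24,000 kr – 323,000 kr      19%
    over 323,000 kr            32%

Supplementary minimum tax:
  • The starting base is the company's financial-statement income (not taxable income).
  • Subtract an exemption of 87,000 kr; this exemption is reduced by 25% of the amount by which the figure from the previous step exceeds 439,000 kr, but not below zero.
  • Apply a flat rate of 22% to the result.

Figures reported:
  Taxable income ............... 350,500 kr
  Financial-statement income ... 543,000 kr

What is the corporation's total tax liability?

Supplementary minimum tax:
  Base (financial-statement income): 543,000 kr
  Exemption: 87,000 kr − 25% × (543,000 kr − 439,000 kr) = 87,000 kr − 26,000 kr = 61,000 kr
  Base: 543,000 kr − 61,000 kr = 482,000 kr
  482,000 kr × 22% = 106,040 kr

Standard income tax:
  24,000 kr × 9% = 2,160 kr
  299,000 kr × 19% = 56,810 kr
  27,500 kr × 32% = 8,800 kr
  → 67,770 kr

106,040 kr > 67,770 kr, so the supplementary minimum tax is the binding amount.

106,040 kr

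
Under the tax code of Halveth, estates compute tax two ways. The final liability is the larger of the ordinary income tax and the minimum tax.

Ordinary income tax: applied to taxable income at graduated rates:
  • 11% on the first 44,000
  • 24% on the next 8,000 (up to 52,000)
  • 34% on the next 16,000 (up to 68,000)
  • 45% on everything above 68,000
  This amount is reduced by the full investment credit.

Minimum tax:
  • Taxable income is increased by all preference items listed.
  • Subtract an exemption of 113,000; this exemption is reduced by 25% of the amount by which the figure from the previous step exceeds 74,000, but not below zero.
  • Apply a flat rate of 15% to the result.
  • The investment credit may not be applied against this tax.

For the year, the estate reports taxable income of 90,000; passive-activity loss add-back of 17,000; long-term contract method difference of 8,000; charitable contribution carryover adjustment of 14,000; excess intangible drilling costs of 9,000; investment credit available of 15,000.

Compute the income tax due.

7,100

Ordinary income tax:
  44,000 × 11% = 4,840
  8,000 × 24% = 1,920
  16,000 × 34% = 5,440
  22,000 × 45% = 9,900
  → 22,100
  Less investment credit 15,000 → 7,100

Minimum tax:
  Adjusted income: 90,000 + 17,000 + 8,000 + 14,000 + 9,000 = 138,000
  Exemption: 113,000 − 25% × (138,000 − 74,000) = 113,000 − 16,000 = 97,000
  Base: 138,000 − 97,000 = 41,000
  41,000 × 15% = 6,150

7,100 > 6,150, so the ordinary income tax governs.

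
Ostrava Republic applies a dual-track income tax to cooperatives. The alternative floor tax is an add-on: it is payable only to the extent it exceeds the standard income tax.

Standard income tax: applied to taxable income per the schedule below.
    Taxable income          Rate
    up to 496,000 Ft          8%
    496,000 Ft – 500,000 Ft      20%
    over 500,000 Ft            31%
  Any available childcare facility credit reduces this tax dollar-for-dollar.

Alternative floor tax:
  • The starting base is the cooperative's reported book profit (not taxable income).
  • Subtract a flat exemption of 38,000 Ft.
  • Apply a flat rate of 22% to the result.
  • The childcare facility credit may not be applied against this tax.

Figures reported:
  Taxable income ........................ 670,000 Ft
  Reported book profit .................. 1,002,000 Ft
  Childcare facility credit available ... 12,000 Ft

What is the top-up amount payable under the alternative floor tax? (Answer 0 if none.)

Alternative floor tax:
  Base (reported book profit): 1,002,000 Ft
  Less exemption 38,000 Ft → base 964,000 Ft
  964,000 Ft × 22% = 212,080 Ft

Standard income tax:
  496,000 Ft × 8% = 39,680 Ft
  4,000 Ft × 20% = 800 Ft
  170,000 Ft × 31% = 52,700 Ft
  → 93,180 Ft
  Less childcare facility credit 12,000 Ft → 81,180 Ft

Excess of alternative floor tax over standard income tax: 212,080 Ft − 81,180 Ft = 130,900 Ft.

130,900 Ft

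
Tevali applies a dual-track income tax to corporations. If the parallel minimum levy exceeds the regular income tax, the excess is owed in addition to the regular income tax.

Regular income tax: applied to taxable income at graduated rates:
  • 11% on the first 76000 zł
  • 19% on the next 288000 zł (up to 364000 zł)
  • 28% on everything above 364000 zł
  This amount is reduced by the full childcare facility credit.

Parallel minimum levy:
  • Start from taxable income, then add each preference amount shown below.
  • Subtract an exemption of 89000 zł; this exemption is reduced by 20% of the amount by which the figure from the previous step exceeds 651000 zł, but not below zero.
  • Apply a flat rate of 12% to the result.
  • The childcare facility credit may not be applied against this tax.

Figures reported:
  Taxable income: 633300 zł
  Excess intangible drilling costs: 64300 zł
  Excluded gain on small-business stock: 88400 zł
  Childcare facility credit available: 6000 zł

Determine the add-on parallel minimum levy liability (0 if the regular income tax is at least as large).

0 zł

Regular income tax:
  76000 zł × 11% = 8360 zł
  288000 zł × 19% = 54720 zł
  269300 zł × 28% = 75404 zł
  → 138484 zł
  Less childcare facility credit 6000 zł → 132484 zł

Parallel minimum levy:
  Adjusted income: 633300 zł + 64300 zł + 88400 zł = 786000 zł
  Exemption: 89000 zł − 20% × (786000 zł − 651000 zł) = 89000 zł − 27000 zł = 62000 zł
  Base: 786000 zł − 62000 zł = 724000 zł
  724000 zł × 12% = 86880 zł

86880 zł ≤ 132484 zł, so no add-on is due.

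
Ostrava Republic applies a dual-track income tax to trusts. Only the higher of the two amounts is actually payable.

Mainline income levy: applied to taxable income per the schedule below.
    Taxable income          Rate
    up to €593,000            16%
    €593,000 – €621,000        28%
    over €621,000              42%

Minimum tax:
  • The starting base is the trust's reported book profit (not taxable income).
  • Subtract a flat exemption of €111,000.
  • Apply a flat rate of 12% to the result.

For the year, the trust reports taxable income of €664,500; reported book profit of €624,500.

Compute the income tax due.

Mainline income levy:
  €593,000 × 16% = €94,880
  €28,000 × 28% = €7,840
  €43,500 × 42% = €18,270
  → €120,990

Minimum tax:
  Base (reported book profit): €624,500
  Less exemption €111,000 → base €513,500
  €513,500 × 12% = €61,620

€120,990 > €61,620, so the mainline income levy governs.

€120,990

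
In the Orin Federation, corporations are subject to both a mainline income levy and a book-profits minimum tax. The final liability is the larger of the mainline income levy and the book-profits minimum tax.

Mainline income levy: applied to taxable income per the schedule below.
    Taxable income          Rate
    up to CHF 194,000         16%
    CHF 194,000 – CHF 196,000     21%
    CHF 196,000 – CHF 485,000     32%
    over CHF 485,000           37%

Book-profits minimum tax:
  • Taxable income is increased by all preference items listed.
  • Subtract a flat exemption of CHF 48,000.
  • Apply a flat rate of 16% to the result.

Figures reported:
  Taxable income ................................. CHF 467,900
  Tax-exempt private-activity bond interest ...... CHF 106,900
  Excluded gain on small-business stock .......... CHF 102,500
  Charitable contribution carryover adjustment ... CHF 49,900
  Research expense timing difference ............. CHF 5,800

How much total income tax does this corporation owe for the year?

CHF 118,468

Mainline income levy:
  CHF 194,000 × 16% = CHF 31,040
  CHF 2,000 × 21% = CHF 420
  CHF 271,900 × 32% = CHF 87,008
  → CHF 118,468

Book-profits minimum tax:
  Adjusted income: CHF 467,900 + CHF 106,900 + CHF 102,500 + CHF 49,900 + CHF 5,800 = CHF 733,000
  Less exemption CHF 48,000 → base CHF 685,000
  CHF 685,000 × 16% = CHF 109,600

CHF 118,468 > CHF 109,600, so the mainline income levy governs.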